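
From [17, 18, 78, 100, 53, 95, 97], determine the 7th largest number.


Sort descending: [100, 97, 95, 78, 53, 18, 17]
The 7th element (1-indexed) is at index 6.
Value = 17
Final answer: 17


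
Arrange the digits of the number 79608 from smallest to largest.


The number 79608 has digits: 7, 9, 6, 0, 8
Sorted: 0, 6, 7, 8, 9
Joining the sorted digits gives the result.
Final answer: 06789


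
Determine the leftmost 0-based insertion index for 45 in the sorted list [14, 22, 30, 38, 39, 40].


List is sorted: [14, 22, 30, 38, 39, 40]
We need the leftmost position where 45 can be inserted, i.e. the first index whose element is >= 45 (or the end of the list if none is).
Binary search with low=0, high=6 (0-based indices):
  low=0, high=6, mid=3: a[3]=38 < 45, so low = 4
  low=4, high=6, mid=5: a[5]=40 < 45, so low = 6
Now low = high = 6, so the insertion index is 6.
Final answer: 6


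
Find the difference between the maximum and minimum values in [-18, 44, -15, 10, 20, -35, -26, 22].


Maximum value: 44
Minimum value: -35
Range = 44 - (-35) = 79
Final answer: 79


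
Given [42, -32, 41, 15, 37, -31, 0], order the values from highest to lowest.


Original list: [42, -32, 41, 15, 37, -31, 0]
Repeatedly take the largest remaining element:
  Remaining [42, -32, 41, 15, 37, -31, 0] -> largest is 42
  Remaining [-32, 41, 15, 37, -31, 0] -> largest is 41
  Remaining [-32, 15, 37, -31, 0] -> largest is 37
  Remaining [-32, 15, -31, 0] -> largest is 15
  Remaining [-32, -31, 0] -> largest is 0
  Remaining [-32, -31] -> largest is -31
  Remaining [-32] -> largest is -32
Collecting the picks in order gives the descending list.
Final answer: [42, 41, 37, 15, 0, -31, -32]


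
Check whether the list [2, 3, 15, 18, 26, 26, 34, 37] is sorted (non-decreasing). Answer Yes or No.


Check consecutive pairs:
  2 <= 3? True
  3 <= 15? True
  15 <= 18? True
  18 <= 26? True
  26 <= 26? True
  26 <= 34? True
  34 <= 37? True
Every consecutive pair is in order, so the list is non-decreasing.
Final answer: Yes


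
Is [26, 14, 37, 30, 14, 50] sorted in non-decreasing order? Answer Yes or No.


Check consecutive pairs:
  26 <= 14? False
  14 <= 37? True
  37 <= 30? False
  30 <= 14? False
  14 <= 50? True
3 consecutive pair(s) are out of order, so the list is not sorted.
Final answer: No


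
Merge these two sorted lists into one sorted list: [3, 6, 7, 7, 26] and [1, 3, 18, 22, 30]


List A: [3, 6, 7, 7, 26]
List B: [1, 3, 18, 22, 30]
Repeatedly compare the front elements and take the smaller:
  3 vs 1 -> take 1
  3 vs 3 -> take 3
  6 vs 3 -> take 3
  6 vs 18 -> take 6
  7 vs 18 -> take 7
  7 vs 18 -> take 7
  26 vs 18 -> take 18
  26 vs 22 -> take 22
  26 vs 30 -> take 26
  A is exhausted; append the rest of B: [30]
Final answer: [1, 3, 3, 6, 7, 7, 18, 22, 26, 30]


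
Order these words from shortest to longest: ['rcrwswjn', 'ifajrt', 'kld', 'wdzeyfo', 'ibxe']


Compute lengths:
  'rcrwswjn' has length 8
  'ifajrt' has length 6
  'kld' has length 3
  'wdzeyfo' has length 7
  'ibxe' has length 4
Lengths in increasing order: 3 < 4 < 6 < 7 < 8
Listing the words in that order gives the answer.
Final answer: ['kld', 'ibxe', 'ifajrt', 'wdzeyfo', 'rcrwswjn']


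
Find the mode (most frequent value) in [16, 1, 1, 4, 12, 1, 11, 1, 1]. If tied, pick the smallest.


Count the frequency of each value:
  1 appears 5 time(s)
  4 appears 1 time(s)
  11 appears 1 time(s)
  12 appears 1 time(s)
  16 appears 1 time(s)
Maximum frequency is 5.
Only 1 reaches that frequency, so it is the mode.
Final answer: 1


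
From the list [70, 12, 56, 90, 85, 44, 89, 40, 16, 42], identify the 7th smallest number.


Sort ascending: [12, 16, 40, 42, 44, 56, 70, 85, 89, 90]
The 7th element (1-indexed) is at index 6.
Value = 70
Final answer: 70


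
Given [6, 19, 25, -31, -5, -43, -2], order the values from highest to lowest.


Original list: [6, 19, 25, -31, -5, -43, -2]
Repeatedly take the largest remaining element:
  Remaining [6, 19, 25, -31, -5, -43, -2] -> largest is 25
  Remaining [6, 19, -31, -5, -43, -2] -> largest is 19
  Remaining [6, -31, -5, -43, -2] -> largest is 6
  Remaining [-31, -5, -43, -2] -> largest is -2
  Remaining [-31, -5, -43] -> largest is -5
  Remaining [-31, -43] -> largest is -31
  Remaining [-43] -> largest is -43
Collecting the picks in order gives the descending list.
Final answer: [25, 19, 6, -2, -5, -31, -43]


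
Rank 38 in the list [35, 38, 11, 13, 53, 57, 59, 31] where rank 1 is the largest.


Sort descending: [59, 57, 53, 38, 35, 31, 13, 11]
Find 38 in the sorted list.
38 is at position 4.
Final answer: 4


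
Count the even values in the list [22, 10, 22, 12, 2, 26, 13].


Check each element:
  22 is even
  10 is even
  22 is even
  12 is even
  2 is even
  26 is even
  13 is odd
Evens: [22, 10, 22, 12, 2, 26]
Count of evens = 6
Final answer: 6


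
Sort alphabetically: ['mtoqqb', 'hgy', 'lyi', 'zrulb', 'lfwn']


Compare strings character by character (the first differing letter decides):
  'hgy' < 'lfwn' since 'h' < 'l' at position 1
  'lfwn' < 'lyi' since 'f' < 'y' at position 2
  'lyi' < 'mtoqqb' since 'l' < 'm' at position 1
  'mtoqqb' < 'zrulb' since 'm' < 'z' at position 1
Chaining these comparisons gives the alphabetical order.
Final answer: ['hgy', 'lfwn', 'lyi', 'mtoqqb', 'zrulb']


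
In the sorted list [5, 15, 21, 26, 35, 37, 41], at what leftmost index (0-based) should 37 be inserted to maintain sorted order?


List is sorted: [5, 15, 21, 26, 35, 37, 41]
We need the leftmost position where 37 can be inserted, i.e. the first index whose element is >= 37 (or the end of the list if none is).
Binary search with low=0, high=7 (0-based indices):
  low=0, high=7, mid=3: a[3]=26 < 37, so low = 4
  low=4, high=7, mid=5: a[5]=37 >= 37, so high = 5
  low=4, high=5, mid=4: a[4]=35 < 37, so low = 5
Now low = high = 5, so the insertion index is 5.
Final answer: 5


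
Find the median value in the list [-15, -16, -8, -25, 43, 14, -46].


First, sort the list: [-46, -25, -16, -15, -8, 14, 43]
The list has 7 elements (odd count).
The middle index is 3 (0-based), and the element there is -15.
Final answer: -15


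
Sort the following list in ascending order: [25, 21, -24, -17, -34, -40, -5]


Original list: [25, 21, -24, -17, -34, -40, -5]
Repeatedly take the smallest remaining element:
  Remaining [25, 21, -24, -17, -34, -40, -5] -> smallest is -40
  Remaining [25, 21, -24, -17, -34, -5] -> smallest is -34
  Remaining [25, 21, -24, -17, -5] -> smallest is -24
  Remaining [25, 21, -17, -5] -> smallest is -17
  Remaining [25, 21, -5] -> smallest is -5
  Remaining [25, 21] -> smallest is 21
  Remaining [25] -> smallest is 25
Collecting the picks in order gives the sorted list.
Final answer: [-40, -34, -24, -17, -5, 21, 25]


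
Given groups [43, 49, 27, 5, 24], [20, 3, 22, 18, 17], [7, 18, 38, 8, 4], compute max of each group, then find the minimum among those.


Find max of each group:
  Group 1: [43, 49, 27, 5, 24] -> max = 49
  Group 2: [20, 3, 22, 18, 17] -> max = 22
  Group 3: [7, 18, 38, 8, 4] -> max = 38
Maxes: [49, 22, 38]
Minimum of maxes = 22
Final answer: 22


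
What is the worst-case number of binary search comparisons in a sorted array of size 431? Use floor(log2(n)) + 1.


Binary search halves the search space each step.
Maximum comparisons = floor(log2(431)) + 1
log2(431) = 8.7515
floor(log2(431)) = 8, so 8 + 1 = 9
Final answer: 9


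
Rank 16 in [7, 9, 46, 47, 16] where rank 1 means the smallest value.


Sort ascending: [7, 9, 16, 46, 47]
Find 16 in the sorted list.
16 is at position 3 (1-indexed).
Final answer: 3


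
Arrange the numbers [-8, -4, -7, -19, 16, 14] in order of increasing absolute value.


Compute absolute values:
  |-8| = 8
  |-4| = 4
  |-7| = 7
  |-19| = 19
  |16| = 16
  |14| = 14
Absolute values in increasing order: 4 < 7 < 8 < 14 < 16 < 19
Listing the original numbers in that order gives the answer.
Final answer: [-4, -7, -8, 14, 16, -19]


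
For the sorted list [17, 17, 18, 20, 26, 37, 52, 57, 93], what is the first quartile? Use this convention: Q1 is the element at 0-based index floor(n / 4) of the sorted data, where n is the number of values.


The list has n = 9 elements.
Q1 index = floor(9 / 4) = floor(2.25) = 2
Counting from index 0 in the sorted data, the element at index 2 is 18.
Final answer: 18


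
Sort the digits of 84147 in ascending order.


The number 84147 has digits: 8, 4, 1, 4, 7
Sorted: 1, 4, 4, 7, 8
Joining the sorted digits gives the result.
Final answer: 14478


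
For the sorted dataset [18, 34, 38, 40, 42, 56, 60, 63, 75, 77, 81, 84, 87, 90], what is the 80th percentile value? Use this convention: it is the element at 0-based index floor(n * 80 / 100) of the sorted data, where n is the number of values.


The dataset has n = 14 elements.
Index = floor(14 * 80 / 100) = floor(1120 / 100) = floor(11.2) = 11
Counting from index 0 in the sorted data, the element at index 11 is 84.
Final answer: 84


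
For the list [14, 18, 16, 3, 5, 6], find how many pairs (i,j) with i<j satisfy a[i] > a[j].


For each element, count the later elements that are smaller than it:
  14 (index 0): smaller elements after it = [3, 5, 6] -> 3
  18 (index 1): smaller elements after it = [16, 3, 5, 6] -> 4
  16 (index 2): smaller elements after it = [3, 5, 6] -> 3
  3 (index 3): smaller elements after it = [] -> 0
  5 (index 4): smaller elements after it = [] -> 0
Total inversions = 3 + 4 + 3 + 0 + 0 = 10
Final answer: 10


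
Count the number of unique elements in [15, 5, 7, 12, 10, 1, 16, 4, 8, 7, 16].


List all unique values:
Distinct values: [1, 4, 5, 7, 8, 10, 12, 15, 16]
Count = 9
Final answer: 9


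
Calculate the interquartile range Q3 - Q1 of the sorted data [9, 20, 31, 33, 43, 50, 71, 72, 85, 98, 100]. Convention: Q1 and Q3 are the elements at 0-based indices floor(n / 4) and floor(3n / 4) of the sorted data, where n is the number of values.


The data has n = 11 elements.
Q1 index = floor(11 / 4) = floor(2.75) = 2; Q3 index = floor(3 * 11 / 4) = floor(8.25) = 8
Q1 = element at index 2 = 31
Q3 = element at index 8 = 85
IQR = 85 - 31 = 54
Final answer: 54


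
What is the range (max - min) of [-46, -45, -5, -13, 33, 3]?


Maximum value: 33
Minimum value: -46
Range = 33 - (-46) = 79
Final answer: 79


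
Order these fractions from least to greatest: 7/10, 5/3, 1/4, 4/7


Convert to decimal for comparison:
  7/10 = 0.7
  5/3 = 1.6667
  1/4 = 0.25
  4/7 = 0.5714
Decimals in increasing order: 0.25 < 0.5714 < 0.7 < 1.6667
Writing each back as its fraction gives the sorted order.
Final answer: 1/4, 4/7, 7/10, 5/3


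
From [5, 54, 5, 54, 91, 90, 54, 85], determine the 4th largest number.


Sort descending: [91, 90, 85, 54, 54, 54, 5, 5]
The 4th element (1-indexed) is at index 3.
Value = 54
Final answer: 54


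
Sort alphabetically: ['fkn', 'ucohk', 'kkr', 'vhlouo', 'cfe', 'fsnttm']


Compare strings character by character (the first differing letter decides):
  'cfe' < 'fkn' since 'c' < 'f' at position 1
  'fkn' < 'fsnttm' since 'k' < 's' at position 2
  'fsnttm' < 'kkr' since 'f' < 'k' at position 1
  'kkr' < 'ucohk' since 'k' < 'u' at position 1
  'ucohk' < 'vhlouo' since 'u' < 'v' at position 1
Chaining these comparisons gives the alphabetical order.
Final answer: ['cfe', 'fkn', 'fsnttm', 'kkr', 'ucohk', 'vhlouo']


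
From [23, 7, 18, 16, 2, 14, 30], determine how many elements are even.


Check each element:
  23 is odd
  7 is odd
  18 is even
  16 is even
  2 is even
  14 is even
  30 is even
Evens: [18, 16, 2, 14, 30]
Count of evens = 5
Final answer: 5


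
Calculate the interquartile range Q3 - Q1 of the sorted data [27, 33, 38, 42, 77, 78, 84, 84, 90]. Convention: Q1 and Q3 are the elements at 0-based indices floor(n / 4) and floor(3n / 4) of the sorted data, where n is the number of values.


The data has n = 9 elements.
Q1 index = floor(9 / 4) = floor(2.25) = 2; Q3 index = floor(3 * 9 / 4) = floor(6.75) = 6
Q1 = element at index 2 = 38
Q3 = element at index 6 = 84
IQR = 84 - 38 = 46
Final answer: 46


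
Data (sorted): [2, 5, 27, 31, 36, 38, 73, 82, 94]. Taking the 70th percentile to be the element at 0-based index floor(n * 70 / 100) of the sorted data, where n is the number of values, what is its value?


The dataset has n = 9 elements.
Index = floor(9 * 70 / 100) = floor(630 / 100) = floor(6.3) = 6
Counting from index 0 in the sorted data, the element at index 6 is 73.
Final answer: 73


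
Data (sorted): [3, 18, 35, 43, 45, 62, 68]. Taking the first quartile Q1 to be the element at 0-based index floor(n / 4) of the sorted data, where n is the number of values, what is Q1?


The list has n = 7 elements.
Q1 index = floor(7 / 4) = floor(1.75) = 1
Counting from index 0 in the sorted data, the element at index 1 is 18.
Final answer: 18


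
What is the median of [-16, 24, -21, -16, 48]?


First, sort the list: [-21, -16, -16, 24, 48]
The list has 5 elements (odd count).
The middle index is 2 (0-based), and the element there is -16.
Final answer: -16


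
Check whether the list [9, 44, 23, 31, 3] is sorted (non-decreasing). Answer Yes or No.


Check consecutive pairs:
  9 <= 44? True
  44 <= 23? False
  23 <= 31? True
  31 <= 3? False
2 consecutive pair(s) are out of order, so the list is not sorted.
Final answer: No


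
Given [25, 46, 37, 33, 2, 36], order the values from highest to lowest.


Original list: [25, 46, 37, 33, 2, 36]
Repeatedly take the largest remaining element:
  Remaining [25, 46, 37, 33, 2, 36] -> largest is 46
  Remaining [25, 37, 33, 2, 36] -> largest is 37
  Remaining [25, 33, 2, 36] -> largest is 36
  Remaining [25, 33, 2] -> largest is 33
  Remaining [25, 2] -> largest is 25
  Remaining [2] -> largest is 2
Collecting the picks in order gives the descending list.
Final answer: [46, 37, 36, 33, 25, 2]


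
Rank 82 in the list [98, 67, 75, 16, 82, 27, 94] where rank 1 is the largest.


Sort descending: [98, 94, 82, 75, 67, 27, 16]
Find 82 in the sorted list.
82 is at position 3.
Final answer: 3


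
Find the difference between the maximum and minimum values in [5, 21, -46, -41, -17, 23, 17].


Maximum value: 23
Minimum value: -46
Range = 23 - (-46) = 69
Final answer: 69


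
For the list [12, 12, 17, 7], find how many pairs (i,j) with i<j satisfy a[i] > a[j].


For each element, count the later elements that are smaller than it:
  12 (index 0): smaller elements after it = [7] -> 1
  12 (index 1): smaller elements after it = [7] -> 1
  17 (index 2): smaller elements after it = [7] -> 1
Total inversions = 1 + 1 + 1 = 3
Final answer: 3


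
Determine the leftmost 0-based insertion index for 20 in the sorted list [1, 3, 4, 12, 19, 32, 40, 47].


List is sorted: [1, 3, 4, 12, 19, 32, 40, 47]
We need the leftmost position where 20 can be inserted, i.e. the first index whose element is >= 20 (or the end of the list if none is).
Binary search with low=0, high=8 (0-based indices):
  low=0, high=8, mid=4: a[4]=19 < 20, so low = 5
  low=5, high=8, mid=6: a[6]=40 >= 20, so high = 6
  low=5, high=6, mid=5: a[5]=32 >= 20, so high = 5
Now low = high = 5, so the insertion index is 5.
Final answer: 5


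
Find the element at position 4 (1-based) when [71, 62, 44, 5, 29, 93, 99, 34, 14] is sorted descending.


Sort descending: [99, 93, 71, 62, 44, 34, 29, 14, 5]
The 4th element (1-indexed) is at index 3.
Value = 62
Final answer: 62


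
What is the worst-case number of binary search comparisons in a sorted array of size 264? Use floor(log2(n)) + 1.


Binary search halves the search space each step.
Maximum comparisons = floor(log2(264)) + 1
log2(264) = 8.0444
floor(log2(264)) = 8, so 8 + 1 = 9
Final answer: 9


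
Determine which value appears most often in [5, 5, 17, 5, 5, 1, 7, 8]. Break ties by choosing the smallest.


Count the frequency of each value:
  1 appears 1 time(s)
  5 appears 4 time(s)
  7 appears 1 time(s)
  8 appears 1 time(s)
  17 appears 1 time(s)
Maximum frequency is 4.
Only 5 reaches that frequency, so it is the mode.
Final answer: 5


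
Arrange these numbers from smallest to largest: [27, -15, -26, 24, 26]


Original list: [27, -15, -26, 24, 26]
Repeatedly take the smallest remaining element:
  Remaining [27, -15, -26, 24, 26] -> smallest is -26
  Remaining [27, -15, 24, 26] -> smallest is -15
  Remaining [27, 24, 26] -> smallest is 24
  Remaining [27, 26] -> smallest is 26
  Remaining [27] -> smallest is 27
Collecting the picks in order gives the sorted list.
Final answer: [-26, -15, 24, 26, 27]


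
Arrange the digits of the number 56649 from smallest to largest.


The number 56649 has digits: 5, 6, 6, 4, 9
Sorted: 4, 5, 6, 6, 9
Joining the sorted digits gives the result.
Final answer: 45669


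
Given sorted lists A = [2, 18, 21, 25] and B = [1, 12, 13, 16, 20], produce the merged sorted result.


List A: [2, 18, 21, 25]
List B: [1, 12, 13, 16, 20]
Repeatedly compare the front elements and take the smaller:
  2 vs 1 -> take 1
  2 vs 12 -> take 2
  18 vs 12 -> take 12
  18 vs 13 -> take 13
  18 vs 16 -> take 16
  18 vs 20 -> take 18
  21 vs 20 -> take 20
  B is exhausted; append the rest of A: [21, 25]
Final answer: [1, 2, 12, 13, 16, 18, 20, 21, 25]


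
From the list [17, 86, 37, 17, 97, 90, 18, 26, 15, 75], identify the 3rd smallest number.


Sort ascending: [15, 17, 17, 18, 26, 37, 75, 86, 90, 97]
The 3rd element (1-indexed) is at index 2.
Value = 17
Final answer: 17


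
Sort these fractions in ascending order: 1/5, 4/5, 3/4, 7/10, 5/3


Convert to decimal for comparison:
  1/5 = 0.2
  4/5 = 0.8
  3/4 = 0.75
  7/10 = 0.7
  5/3 = 1.6667
Decimals in increasing order: 0.2 < 0.7 < 0.75 < 0.8 < 1.6667
Writing each back as its fraction gives the sorted order.
Final answer: 1/5, 7/10, 3/4, 4/5, 5/3


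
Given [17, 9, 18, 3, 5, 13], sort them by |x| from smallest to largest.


Compute absolute values:
  |17| = 17
  |9| = 9
  |18| = 18
  |3| = 3
  |5| = 5
  |13| = 13
Absolute values in increasing order: 3 < 5 < 9 < 13 < 17 < 18
Listing the original numbers in that order gives the answer.
Final answer: [3, 5, 9, 13, 17, 18]


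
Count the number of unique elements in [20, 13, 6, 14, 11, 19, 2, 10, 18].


List all unique values:
Distinct values: [2, 6, 10, 11, 13, 14, 18, 19, 20]
Count = 9
Final answer: 9


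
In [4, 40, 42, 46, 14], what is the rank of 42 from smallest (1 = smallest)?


Sort ascending: [4, 14, 40, 42, 46]
Find 42 in the sorted list.
42 is at position 4 (1-indexed).
Final answer: 4


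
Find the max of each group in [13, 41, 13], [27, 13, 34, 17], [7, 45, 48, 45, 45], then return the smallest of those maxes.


Find max of each group:
  Group 1: [13, 41, 13] -> max = 41
  Group 2: [27, 13, 34, 17] -> max = 34
  Group 3: [7, 45, 48, 45, 45] -> max = 48
Maxes: [41, 34, 48]
Minimum of maxes = 34
Final answer: 34


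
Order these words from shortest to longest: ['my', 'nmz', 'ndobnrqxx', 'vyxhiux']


Compute lengths:
  'my' has length 2
  'nmz' has length 3
  'ndobnrqxx' has length 9
  'vyxhiux' has length 7
Lengths in increasing order: 2 < 3 < 7 < 9
Listing the words in that order gives the answer.
Final answer: ['my', 'nmz', 'vyxhiux', 'ndobnrqxx']


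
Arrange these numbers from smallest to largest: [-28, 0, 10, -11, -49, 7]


Original list: [-28, 0, 10, -11, -49, 7]
Repeatedly take the smallest remaining element:
  Remaining [-28, 0, 10, -11, -49, 7] -> smallest is -49
  Remaining [-28, 0, 10, -11, 7] -> smallest is -28
  Remaining [0, 10, -11, 7] -> smallest is -11
  Remaining [0, 10, 7] -> smallest is 0
  Remaining [10, 7] -> smallest is 7
  Remaining [10] -> smallest is 10
Collecting the picks in order gives the sorted list.
Final answer: [-49, -28, -11, 0, 7, 10]


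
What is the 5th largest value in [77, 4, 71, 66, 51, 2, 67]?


Sort descending: [77, 71, 67, 66, 51, 4, 2]
The 5th element (1-indexed) is at index 4.
Value = 51
Final answer: 51


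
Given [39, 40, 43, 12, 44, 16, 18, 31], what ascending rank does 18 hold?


Sort ascending: [12, 16, 18, 31, 39, 40, 43, 44]
Find 18 in the sorted list.
18 is at position 3 (1-indexed).
Final answer: 3


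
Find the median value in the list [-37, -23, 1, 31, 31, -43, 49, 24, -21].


First, sort the list: [-43, -37, -23, -21, 1, 24, 31, 31, 49]
The list has 9 elements (odd count).
The middle index is 4 (0-based), and the element there is 1.
Final answer: 1


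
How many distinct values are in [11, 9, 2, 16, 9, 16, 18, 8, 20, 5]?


List all unique values:
Distinct values: [2, 5, 8, 9, 11, 16, 18, 20]
Count = 8
Final answer: 8


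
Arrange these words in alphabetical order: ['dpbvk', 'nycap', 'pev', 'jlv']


Compare strings character by character (the first differing letter decides):
  'dpbvk' < 'jlv' since 'd' < 'j' at position 1
  'jlv' < 'nycap' since 'j' < 'n' at position 1
  'nycap' < 'pev' since 'n' < 'p' at position 1
Chaining these comparisons gives the alphabetical order.
Final answer: ['dpbvk', 'jlv', 'nycap', 'pev']


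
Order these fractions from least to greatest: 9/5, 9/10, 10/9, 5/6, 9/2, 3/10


Convert to decimal for comparison:
  9/5 = 1.8
  9/10 = 0.9
  10/9 = 1.1111
  5/6 = 0.8333
  9/2 = 4.5
  3/10 = 0.3
Decimals in increasing order: 0.3 < 0.8333 < 0.9 < 1.1111 < 1.8 < 4.5
Writing each back as its fraction gives the sorted order.
Final answer: 3/10, 5/6, 9/10, 10/9, 9/5, 9/2


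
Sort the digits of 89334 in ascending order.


The number 89334 has digits: 8, 9, 3, 3, 4
Sorted: 3, 3, 4, 8, 9
Joining the sorted digits gives the result.
Final answer: 33489


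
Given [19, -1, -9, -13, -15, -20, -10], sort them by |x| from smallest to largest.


Compute absolute values:
  |19| = 19
  |-1| = 1
  |-9| = 9
  |-13| = 13
  |-15| = 15
  |-20| = 20
  |-10| = 10
Absolute values in increasing order: 1 < 9 < 10 < 13 < 15 < 19 < 20
Listing the original numbers in that order gives the answer.
Final answer: [-1, -9, -10, -13, -15, 19, -20]


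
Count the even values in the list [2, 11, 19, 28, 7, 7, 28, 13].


Check each element:
  2 is even
  11 is odd
  19 is odd
  28 is even
  7 is odd
  7 is odd
  28 is even
  13 is odd
Evens: [2, 28, 28]
Count of evens = 3
Final answer: 3


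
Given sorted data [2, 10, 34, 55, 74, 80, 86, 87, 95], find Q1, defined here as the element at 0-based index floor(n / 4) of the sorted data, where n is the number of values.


The list has n = 9 elements.
Q1 index = floor(9 / 4) = floor(2.25) = 2
Counting from index 0 in the sorted data, the element at index 2 is 34.
Final answer: 34


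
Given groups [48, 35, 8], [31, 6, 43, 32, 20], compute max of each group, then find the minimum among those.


Find max of each group:
  Group 1: [48, 35, 8] -> max = 48
  Group 2: [31, 6, 43, 32, 20] -> max = 43
Maxes: [48, 43]
Minimum of maxes = 43
Final answer: 43


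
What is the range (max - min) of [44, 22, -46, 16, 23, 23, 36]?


Maximum value: 44
Minimum value: -46
Range = 44 - (-46) = 90
Final answer: 90


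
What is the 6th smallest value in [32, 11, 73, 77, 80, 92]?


Sort ascending: [11, 32, 73, 77, 80, 92]
The 6th element (1-indexed) is at index 5.
Value = 92
Final answer: 92


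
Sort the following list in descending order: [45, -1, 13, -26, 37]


Original list: [45, -1, 13, -26, 37]
Repeatedly take the largest remaining element:
  Remaining [45, -1, 13, -26, 37] -> largest is 45
  Remaining [-1, 13, -26, 37] -> largest is 37
  Remaining [-1, 13, -26] -> largest is 13
  Remaining [-1, -26] -> largest is -1
  Remaining [-26] -> largest is -26
Collecting the picks in order gives the descending list.
Final answer: [45, 37, 13, -1, -26]


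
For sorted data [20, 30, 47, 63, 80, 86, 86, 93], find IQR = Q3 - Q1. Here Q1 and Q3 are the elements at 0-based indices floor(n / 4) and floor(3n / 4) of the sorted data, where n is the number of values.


The data has n = 8 elements.
Q1 index = floor(8 / 4) = floor(2) = 2; Q3 index = floor(3 * 8 / 4) = floor(6) = 6
Q1 = element at index 2 = 47
Q3 = element at index 6 = 86
IQR = 86 - 47 = 39
Final answer: 39


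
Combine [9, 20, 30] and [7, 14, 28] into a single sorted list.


List A: [9, 20, 30]
List B: [7, 14, 28]
Repeatedly compare the front elements and take the smaller:
  9 vs 7 -> take 7
  9 vs 14 -> take 9
  20 vs 14 -> take 14
  20 vs 28 -> take 20
  30 vs 28 -> take 28
  B is exhausted; append the rest of A: [30]
Final answer: [7, 9, 14, 20, 28, 30]


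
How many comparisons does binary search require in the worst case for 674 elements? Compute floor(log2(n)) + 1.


Binary search halves the search space each step.
Maximum comparisons = floor(log2(674)) + 1
log2(674) = 9.3966
floor(log2(674)) = 9, so 9 + 1 = 10
Final answer: 10


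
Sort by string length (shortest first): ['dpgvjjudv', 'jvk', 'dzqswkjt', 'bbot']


Compute lengths:
  'dpgvjjudv' has length 9
  'jvk' has length 3
  'dzqswkjt' has length 8
  'bbot' has length 4
Lengths in increasing order: 3 < 4 < 8 < 9
Listing the words in that order gives the answer.
Final answer: ['jvk', 'bbot', 'dzqswkjt', 'dpgvjjudv']


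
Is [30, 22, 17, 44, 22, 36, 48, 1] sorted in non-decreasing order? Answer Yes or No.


Check consecutive pairs:
  30 <= 22? False
  22 <= 17? False
  17 <= 44? True
  44 <= 22? False
  22 <= 36? True
  36 <= 48? True
  48 <= 1? False
4 consecutive pair(s) are out of order, so the list is not sorted.
Final answer: No


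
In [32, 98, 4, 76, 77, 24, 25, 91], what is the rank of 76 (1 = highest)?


Sort descending: [98, 91, 77, 76, 32, 25, 24, 4]
Find 76 in the sorted list.
76 is at position 4.
Final answer: 4


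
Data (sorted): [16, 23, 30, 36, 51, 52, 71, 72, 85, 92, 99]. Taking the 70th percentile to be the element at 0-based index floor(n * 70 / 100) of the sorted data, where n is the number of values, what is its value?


The dataset has n = 11 elements.
Index = floor(11 * 70 / 100) = floor(770 / 100) = floor(7.7) = 7
Counting from index 0 in the sorted data, the element at index 7 is 72.
Final answer: 72


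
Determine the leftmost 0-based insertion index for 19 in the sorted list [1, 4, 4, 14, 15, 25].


List is sorted: [1, 4, 4, 14, 15, 25]
We need the leftmost position where 19 can be inserted, i.e. the first index whose element is >= 19 (or the end of the list if none is).
Binary search with low=0, high=6 (0-based indices):
  low=0, high=6, mid=3: a[3]=14 < 19, so low = 4
  low=4, high=6, mid=5: a[5]=25 >= 19, so high = 5
  low=4, high=5, mid=4: a[4]=15 < 19, so low = 5
Now low = high = 5, so the insertion index is 5.
Final answer: 5


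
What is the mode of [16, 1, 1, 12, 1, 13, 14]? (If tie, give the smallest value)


Count the frequency of each value:
  1 appears 3 time(s)
  12 appears 1 time(s)
  13 appears 1 time(s)
  14 appears 1 time(s)
  16 appears 1 time(s)
Maximum frequency is 3.
Only 1 reaches that frequency, so it is the mode.
Final answer: 1


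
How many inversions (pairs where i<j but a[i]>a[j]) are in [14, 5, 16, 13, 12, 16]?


For each element, count the later elements that are smaller than it:
  14 (index 0): smaller elements after it = [5, 13, 12] -> 3
  5 (index 1): smaller elements after it = [] -> 0
  16 (index 2): smaller elements after it = [13, 12] -> 2
  13 (index 3): smaller elements after it = [12] -> 1
  12 (index 4): smaller elements after it = [] -> 0
Total inversions = 3 + 0 + 2 + 1 + 0 = 6
Final answer: 6


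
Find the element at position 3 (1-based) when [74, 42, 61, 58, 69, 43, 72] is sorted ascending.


Sort ascending: [42, 43, 58, 61, 69, 72, 74]
The 3rd element (1-indexed) is at index 2.
Value = 58
Final answer: 58


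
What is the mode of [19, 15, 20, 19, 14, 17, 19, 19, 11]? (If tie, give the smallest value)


Count the frequency of each value:
  11 appears 1 time(s)
  14 appears 1 time(s)
  15 appears 1 time(s)
  17 appears 1 time(s)
  19 appears 4 time(s)
  20 appears 1 time(s)
Maximum frequency is 4.
Only 19 reaches that frequency, so it is the mode.
Final answer: 19


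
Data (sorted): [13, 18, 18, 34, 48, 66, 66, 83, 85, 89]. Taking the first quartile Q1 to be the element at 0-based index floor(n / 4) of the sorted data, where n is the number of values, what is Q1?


The list has n = 10 elements.
Q1 index = floor(10 / 4) = floor(2.5) = 2
Counting from index 0 in the sorted data, the element at index 2 is 18.
Final answer: 18


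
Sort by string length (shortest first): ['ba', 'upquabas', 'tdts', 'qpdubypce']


Compute lengths:
  'ba' has length 2
  'upquabas' has length 8
  'tdts' has length 4
  'qpdubypce' has length 9
Lengths in increasing order: 2 < 4 < 8 < 9
Listing the words in that order gives the answer.
Final answer: ['ba', 'tdts', 'upquabas', 'qpdubypce']


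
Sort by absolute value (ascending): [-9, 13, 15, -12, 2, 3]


Compute absolute values:
  |-9| = 9
  |13| = 13
  |15| = 15
  |-12| = 12
  |2| = 2
  |3| = 3
Absolute values in increasing order: 2 < 3 < 9 < 12 < 13 < 15
Listing the original numbers in that order gives the answer.
Final answer: [2, 3, -9, -12, 13, 15]


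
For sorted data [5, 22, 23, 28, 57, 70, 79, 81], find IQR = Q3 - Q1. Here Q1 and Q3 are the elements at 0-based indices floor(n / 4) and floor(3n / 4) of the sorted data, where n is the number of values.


The data has n = 8 elements.
Q1 index = floor(8 / 4) = floor(2) = 2; Q3 index = floor(3 * 8 / 4) = floor(6) = 6
Q1 = element at index 2 = 23
Q3 = element at index 6 = 79
IQR = 79 - 23 = 56
Final answer: 56


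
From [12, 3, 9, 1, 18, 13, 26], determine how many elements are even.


Check each element:
  12 is even
  3 is odd
  9 is odd
  1 is odd
  18 is even
  13 is odd
  26 is even
Evens: [12, 18, 26]
Count of evens = 3
Final answer: 3


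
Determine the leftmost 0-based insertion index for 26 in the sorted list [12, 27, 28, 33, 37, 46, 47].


List is sorted: [12, 27, 28, 33, 37, 46, 47]
We need the leftmost position where 26 can be inserted, i.e. the first index whose element is >= 26 (or the end of the list if none is).
Binary search with low=0, high=7 (0-based indices):
  low=0, high=7, mid=3: a[3]=33 >= 26, so high = 3
  low=0, high=3, mid=1: a[1]=27 >= 26, so high = 1
  low=0, high=1, mid=0: a[0]=12 < 26, so low = 1
Now low = high = 1, so the insertion index is 1.
Final answer: 1


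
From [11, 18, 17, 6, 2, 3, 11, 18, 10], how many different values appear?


List all unique values:
Distinct values: [2, 3, 6, 10, 11, 17, 18]
Count = 7
Final answer: 7


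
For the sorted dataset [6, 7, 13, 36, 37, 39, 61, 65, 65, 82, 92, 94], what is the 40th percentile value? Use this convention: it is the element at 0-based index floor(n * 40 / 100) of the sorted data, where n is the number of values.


The dataset has n = 12 elements.
Index = floor(12 * 40 / 100) = floor(480 / 100) = floor(4.8) = 4
Counting from index 0 in the sorted data, the element at index 4 is 37.
Final answer: 37


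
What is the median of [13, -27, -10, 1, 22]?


First, sort the list: [-27, -10, 1, 13, 22]
The list has 5 elements (odd count).
The middle index is 2 (0-based), and the element there is 1.
Final answer: 1


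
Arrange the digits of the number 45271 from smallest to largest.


The number 45271 has digits: 4, 5, 2, 7, 1
Sorted: 1, 2, 4, 5, 7
Joining the sorted digits gives the result.
Final answer: 12457


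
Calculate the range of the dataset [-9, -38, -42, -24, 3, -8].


Maximum value: 3
Minimum value: -42
Range = 3 - (-42) = 45
Final answer: 45


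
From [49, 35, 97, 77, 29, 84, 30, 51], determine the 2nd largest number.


Sort descending: [97, 84, 77, 51, 49, 35, 30, 29]
The 2nd element (1-indexed) is at index 1.
Value = 84
Final answer: 84


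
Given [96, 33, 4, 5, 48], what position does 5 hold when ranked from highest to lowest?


Sort descending: [96, 48, 33, 5, 4]
Find 5 in the sorted list.
5 is at position 4.
Final answer: 4


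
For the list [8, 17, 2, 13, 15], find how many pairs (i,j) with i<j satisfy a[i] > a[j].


For each element, count the later elements that are smaller than it:
  8 (index 0): smaller elements after it = [2] -> 1
  17 (index 1): smaller elements after it = [2, 13, 15] -> 3
  2 (index 2): smaller elements after it = [] -> 0
  13 (index 3): smaller elements after it = [] -> 0
Total inversions = 1 + 3 + 0 + 0 = 4
Final answer: 4


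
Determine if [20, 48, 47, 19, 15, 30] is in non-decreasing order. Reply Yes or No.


Check consecutive pairs:
  20 <= 48? True
  48 <= 47? False
  47 <= 19? False
  19 <= 15? False
  15 <= 30? True
3 consecutive pair(s) are out of order, so the list is not sorted.
Final answer: No


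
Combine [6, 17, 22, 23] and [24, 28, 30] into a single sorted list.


List A: [6, 17, 22, 23]
List B: [24, 28, 30]
Repeatedly compare the front elements and take the smaller:
  6 vs 24 -> take 6
  17 vs 24 -> take 17
  22 vs 24 -> take 22
  23 vs 24 -> take 23
  A is exhausted; append the rest of B: [24, 28, 30]
Final answer: [6, 17, 22, 23, 24, 28, 30]


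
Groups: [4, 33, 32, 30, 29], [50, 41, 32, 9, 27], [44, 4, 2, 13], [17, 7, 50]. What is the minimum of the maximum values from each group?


Find max of each group:
  Group 1: [4, 33, 32, 30, 29] -> max = 33
  Group 2: [50, 41, 32, 9, 27] -> max = 50
  Group 3: [44, 4, 2, 13] -> max = 44
  Group 4: [17, 7, 50] -> max = 50
Maxes: [33, 50, 44, 50]
Minimum of maxes = 33
Final answer: 33


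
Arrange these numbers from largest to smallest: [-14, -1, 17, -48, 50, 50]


Original list: [-14, -1, 17, -48, 50, 50]
Repeatedly take the largest remaining element:
  Remaining [-14, -1, 17, -48, 50, 50] -> largest is 50
  Remaining [-14, -1, 17, -48, 50] -> largest is 50
  Remaining [-14, -1, 17, -48] -> largest is 17
  Remaining [-14, -1, -48] -> largest is -1
  Remaining [-14, -48] -> largest is -14
  Remaining [-48] -> largest is -48
Collecting the picks in order gives the descending list.
Final answer: [50, 50, 17, -1, -14, -48]


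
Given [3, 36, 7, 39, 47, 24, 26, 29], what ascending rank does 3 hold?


Sort ascending: [3, 7, 24, 26, 29, 36, 39, 47]
Find 3 in the sorted list.
3 is at position 1 (1-indexed).
Final answer: 1


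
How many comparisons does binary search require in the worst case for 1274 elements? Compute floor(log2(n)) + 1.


Binary search halves the search space each step.
Maximum comparisons = floor(log2(1274)) + 1
log2(1274) = 10.3151
floor(log2(1274)) = 10, so 10 + 1 = 11
Final answer: 11


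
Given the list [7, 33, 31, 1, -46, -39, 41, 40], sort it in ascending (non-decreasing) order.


Original list: [7, 33, 31, 1, -46, -39, 41, 40]
Repeatedly take the smallest remaining element:
  Remaining [7, 33, 31, 1, -46, -39, 41, 40] -> smallest is -46
  Remaining [7, 33, 31, 1, -39, 41, 40] -> smallest is -39
  Remaining [7, 33, 31, 1, 41, 40] -> smallest is 1
  Remaining [7, 33, 31, 41, 40] -> smallest is 7
  Remaining [33, 31, 41, 40] -> smallest is 31
  Remaining [33, 41, 40] -> smallest is 33
  Remaining [41, 40] -> smallest is 40
  Remaining [41] -> smallest is 41
Collecting the picks in order gives the sorted list.
Final answer: [-46, -39, 1, 7, 31, 33, 40, 41]


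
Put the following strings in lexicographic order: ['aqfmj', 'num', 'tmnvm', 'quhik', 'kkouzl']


Compare strings character by character (the first differing letter decides):
  'aqfmj' < 'kkouzl' since 'a' < 'k' at position 1
  'kkouzl' < 'num' since 'k' < 'n' at position 1
  'num' < 'quhik' since 'n' < 'q' at position 1
  'quhik' < 'tmnvm' since 'q' < 't' at position 1
Chaining these comparisons gives the alphabetical order.
Final answer: ['aqfmj', 'kkouzl', 'num', 'quhik', 'tmnvm']


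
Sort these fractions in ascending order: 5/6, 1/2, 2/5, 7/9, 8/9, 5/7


Convert to decimal for comparison:
  5/6 = 0.8333
  1/2 = 0.5
  2/5 = 0.4
  7/9 = 0.7778
  8/9 = 0.8889
  5/7 = 0.7143
Decimals in increasing order: 0.4 < 0.5 < 0.7143 < 0.7778 < 0.8333 < 0.8889
Writing each back as its fraction gives the sorted order.
Final answer: 2/5, 1/2, 5/7, 7/9, 5/6, 8/9


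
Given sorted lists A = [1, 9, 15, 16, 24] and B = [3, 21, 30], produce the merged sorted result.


List A: [1, 9, 15, 16, 24]
List B: [3, 21, 30]
Repeatedly compare the front elements and take the smaller:
  1 vs 3 -> take 1
  9 vs 3 -> take 3
  9 vs 21 -> take 9
  15 vs 21 -> take 15
  16 vs 21 -> take 16
  24 vs 21 -> take 21
  24 vs 30 -> take 24
  A is exhausted; append the rest of B: [30]
Final answer: [1, 3, 9, 15, 16, 21, 24, 30]


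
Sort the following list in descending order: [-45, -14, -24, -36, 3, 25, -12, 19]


Original list: [-45, -14, -24, -36, 3, 25, -12, 19]
Repeatedly take the largest remaining element:
  Remaining [-45, -14, -24, -36, 3, 25, -12, 19] -> largest is 25
  Remaining [-45, -14, -24, -36, 3, -12, 19] -> largest is 19
  Remaining [-45, -14, -24, -36, 3, -12] -> largest is 3
  Remaining [-45, -14, -24, -36, -12] -> largest is -12
  Remaining [-45, -14, -24, -36] -> largest is -14
  Remaining [-45, -24, -36] -> largest is -24
  Remaining [-45, -36] -> largest is -36
  Remaining [-45] -> largest is -45
Collecting the picks in order gives the descending list.
Final answer: [25, 19, 3, -12, -14, -24, -36, -45]


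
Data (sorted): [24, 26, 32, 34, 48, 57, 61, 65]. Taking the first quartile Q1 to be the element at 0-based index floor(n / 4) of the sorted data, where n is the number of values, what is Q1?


The list has n = 8 elements.
Q1 index = floor(8 / 4) = floor(2) = 2
Counting from index 0 in the sorted data, the element at index 2 is 32.
Final answer: 32


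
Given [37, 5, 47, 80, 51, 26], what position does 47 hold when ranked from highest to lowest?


Sort descending: [80, 51, 47, 37, 26, 5]
Find 47 in the sorted list.
47 is at position 3.
Final answer: 3


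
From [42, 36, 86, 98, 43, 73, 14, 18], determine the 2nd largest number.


Sort descending: [98, 86, 73, 43, 42, 36, 18, 14]
The 2nd element (1-indexed) is at index 1.
Value = 86
Final answer: 86


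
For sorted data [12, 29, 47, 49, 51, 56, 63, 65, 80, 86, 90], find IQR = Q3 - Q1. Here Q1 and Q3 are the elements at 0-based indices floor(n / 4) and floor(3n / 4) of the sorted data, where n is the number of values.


The data has n = 11 elements.
Q1 index = floor(11 / 4) = floor(2.75) = 2; Q3 index = floor(3 * 11 / 4) = floor(8.25) = 8
Q1 = element at index 2 = 47
Q3 = element at index 8 = 80
IQR = 80 - 47 = 33
Final answer: 33


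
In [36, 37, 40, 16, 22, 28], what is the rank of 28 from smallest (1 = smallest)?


Sort ascending: [16, 22, 28, 36, 37, 40]
Find 28 in the sorted list.
28 is at position 3 (1-indexed).
Final answer: 3


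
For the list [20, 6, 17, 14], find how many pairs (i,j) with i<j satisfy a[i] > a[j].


For each element, count the later elements that are smaller than it:
  20 (index 0): smaller elements after it = [6, 17, 14] -> 3
  6 (index 1): smaller elements after it = [] -> 0
  17 (index 2): smaller elements after it = [14] -> 1
Total inversions = 3 + 0 + 1 = 4
Final answer: 4


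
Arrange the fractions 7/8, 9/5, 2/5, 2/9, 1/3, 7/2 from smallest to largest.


Convert to decimal for comparison:
  7/8 = 0.875
  9/5 = 1.8
  2/5 = 0.4
  2/9 = 0.2222
  1/3 = 0.3333
  7/2 = 3.5
Decimals in increasing order: 0.2222 < 0.3333 < 0.4 < 0.875 < 1.8 < 3.5
Writing each back as its fraction gives the sorted order.
Final answer: 2/9, 1/3, 2/5, 7/8, 9/5, 7/2


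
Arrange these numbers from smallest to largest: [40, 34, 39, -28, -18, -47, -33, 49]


Original list: [40, 34, 39, -28, -18, -47, -33, 49]
Repeatedly take the smallest remaining element:
  Remaining [40, 34, 39, -28, -18, -47, -33, 49] -> smallest is -47
  Remaining [40, 34, 39, -28, -18, -33, 49] -> smallest is -33
  Remaining [40, 34, 39, -28, -18, 49] -> smallest is -28
  Remaining [40, 34, 39, -18, 49] -> smallest is -18
  Remaining [40, 34, 39, 49] -> smallest is 34
  Remaining [40, 39, 49] -> smallest is 39
  Remaining [40, 49] -> smallest is 40
  Remaining [49] -> smallest is 49
Collecting the picks in order gives the sorted list.
Final answer: [-47, -33, -28, -18, 34, 39, 40, 49]
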